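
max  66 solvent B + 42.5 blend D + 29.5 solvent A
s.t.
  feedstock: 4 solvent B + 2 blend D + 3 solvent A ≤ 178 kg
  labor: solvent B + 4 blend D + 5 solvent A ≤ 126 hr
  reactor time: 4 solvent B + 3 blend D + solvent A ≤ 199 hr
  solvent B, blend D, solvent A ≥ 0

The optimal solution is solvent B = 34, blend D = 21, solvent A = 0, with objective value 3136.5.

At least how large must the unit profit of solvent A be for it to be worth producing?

30.5

Check each constraint at x*: feedstock 178/178 (tight); labor 118/126 (slack 8); reactor time 199/199 (tight).
Slack constraints have shadow price 0 (complementary slackness).
From A_Bᵀ y = c: 4·y_feedstock + 4·y_reactor time = 66; 2·y_feedstock + 3·y_reactor time = 42.5.
Solving: y_feedstock = 7, y_reactor time = 9.5.
solvent A enters the basis when its profit ≥ yᵀa₃ = 7·3 + 9.5·1 = 30.5.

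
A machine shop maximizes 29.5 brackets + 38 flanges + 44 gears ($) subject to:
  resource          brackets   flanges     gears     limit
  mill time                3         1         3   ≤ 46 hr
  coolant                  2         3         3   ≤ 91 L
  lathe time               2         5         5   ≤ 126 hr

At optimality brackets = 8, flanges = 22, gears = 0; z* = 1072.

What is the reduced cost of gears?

-5

At the optimum: mill time uses 46 of 46 (binding); coolant uses 82 of 91 (slack = 9); lathe time uses 126 of 126 (binding).
Since coolant is not tight, its dual is 0.
From A_Bᵀ y = c: 3·y_mill time + 2·y_lathe time = 29.5; 1·y_mill time + 5·y_lathe time = 38.
→ y_mill time = 5.5 and y_lathe time = 6.5.
Reduced cost of gears: c₃ − yᵀa₃ = 44 − (5.5·3 + 6.5·5) = 44 − 49 = -5.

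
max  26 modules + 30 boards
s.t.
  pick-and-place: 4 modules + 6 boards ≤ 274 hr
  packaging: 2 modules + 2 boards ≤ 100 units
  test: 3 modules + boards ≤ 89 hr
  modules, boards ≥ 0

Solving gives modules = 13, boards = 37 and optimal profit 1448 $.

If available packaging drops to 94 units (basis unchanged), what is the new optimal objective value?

Check each constraint at x*: pick-and-place 274/274 (tight); packaging 100/100 (tight); test 76/89 (slack 13).
By complementary slackness, y = 0 for the non-binding constraint.
Dual feasibility on the basic columns requires 4·y_pick-and-place + 2·y_packaging = 26, 6·y_pick-and-place + 2·y_packaging = 30.
This yields shadow prices y_pick-and-place = 2, y_packaging = 9.
Δz = y_packaging·Δb = 9 × (-6) = -54, so new z* = 1448 − 54 = 1394.

1394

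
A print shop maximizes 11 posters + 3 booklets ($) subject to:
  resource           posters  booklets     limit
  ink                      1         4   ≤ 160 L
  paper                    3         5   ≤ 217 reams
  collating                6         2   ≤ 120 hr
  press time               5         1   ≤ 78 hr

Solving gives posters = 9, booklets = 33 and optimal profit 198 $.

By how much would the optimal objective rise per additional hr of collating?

At the optimum: ink uses 141 of 160 (slack = 19); paper uses 192 of 217 (slack = 25); collating uses 120 of 120 (binding); press time uses 78 of 78 (binding).
By complementary slackness, y = 0 for the non-binding constraints.
From A_Bᵀ y = c: 6·y_collating + 5·y_press time = 11; 2·y_collating + 1·y_press time = 3.
Solving: y_collating = 1, y_press time = 1.
Shadow price of collating = 1.

1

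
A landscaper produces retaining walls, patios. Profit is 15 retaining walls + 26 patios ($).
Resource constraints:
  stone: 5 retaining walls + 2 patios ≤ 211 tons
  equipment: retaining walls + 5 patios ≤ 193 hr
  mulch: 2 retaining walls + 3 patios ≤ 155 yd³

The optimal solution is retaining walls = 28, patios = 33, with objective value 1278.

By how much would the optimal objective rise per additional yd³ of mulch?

7

Binding: equipment and mulch. Non-binding: stone (5 unused).
By complementary slackness, y = 0 for the non-binding constraint.
Dual feasibility on the basic columns requires 1·y_equipment + 2·y_mulch = 15, 5·y_equipment + 3·y_mulch = 26.
Solving: y_equipment = 1, y_mulch = 7.
Shadow price of mulch = 7.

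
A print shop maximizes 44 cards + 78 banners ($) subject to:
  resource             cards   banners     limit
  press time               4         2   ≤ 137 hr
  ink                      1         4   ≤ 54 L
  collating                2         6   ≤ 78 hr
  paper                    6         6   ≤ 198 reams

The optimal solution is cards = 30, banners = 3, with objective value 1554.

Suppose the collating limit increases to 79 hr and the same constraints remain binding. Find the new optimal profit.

Binding: collating and paper. Non-binding: press time (11 unused), ink (12 unused).
Slack constraints have shadow price 0 (complementary slackness).
From A_Bᵀ y = c: 2·y_collating + 6·y_paper = 44; 6·y_collating + 6·y_paper = 78.
This yields shadow prices y_collating = 8.5, y_paper = 4.5.
Δz = y_collating·Δb = 8.5 × (1) = 8.5, so new z* = 1554 + 8.5 = 1562.5.

1562.5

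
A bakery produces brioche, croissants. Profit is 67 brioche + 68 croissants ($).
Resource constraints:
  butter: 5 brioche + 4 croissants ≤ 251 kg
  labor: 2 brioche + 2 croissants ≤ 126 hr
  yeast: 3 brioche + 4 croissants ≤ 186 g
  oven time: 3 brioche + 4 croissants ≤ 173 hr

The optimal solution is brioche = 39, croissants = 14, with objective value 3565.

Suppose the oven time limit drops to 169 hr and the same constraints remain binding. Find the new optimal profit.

At the optimum: butter uses 251 of 251 (binding); labor uses 106 of 126 (slack = 20); yeast uses 173 of 186 (slack = 13); oven time uses 173 of 173 (binding).
Since labor, yeast are not tight, their duals are 0.
From A_Bᵀ y = c: 5·y_butter + 3·y_oven time = 67; 4·y_butter + 4·y_oven time = 68.
Solving: y_butter = 8, y_oven time = 9.
Δz = y_oven time·Δb = 9 × (-4) = -36, so new z* = 3565 − 36 = 3529.

3529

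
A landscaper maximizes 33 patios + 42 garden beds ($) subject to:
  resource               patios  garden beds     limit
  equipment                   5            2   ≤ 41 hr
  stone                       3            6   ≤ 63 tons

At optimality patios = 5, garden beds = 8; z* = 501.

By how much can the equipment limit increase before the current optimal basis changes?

Binding constraints: equipment, stone. The basis is B = [[5,2],[3,6]] with det 24.
Per unit increase in equipment, x* moves by d = (0.25, -0.125).
The basis stays optimal until garden beds reaches 0; allowable increase = 64 hr.

64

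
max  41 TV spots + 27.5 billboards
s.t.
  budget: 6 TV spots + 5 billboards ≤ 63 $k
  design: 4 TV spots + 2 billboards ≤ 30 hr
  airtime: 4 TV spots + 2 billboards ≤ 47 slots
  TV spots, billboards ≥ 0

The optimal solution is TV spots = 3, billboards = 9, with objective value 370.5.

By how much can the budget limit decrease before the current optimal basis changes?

Binding constraints: budget, design. The basis is B = [[6,5],[4,2]] with det -8.
Per unit decrease in budget, x* moves by d = (0.25, -0.5).
The basis stays optimal until billboards reaches 0; allowable decrease = 18 $k.

18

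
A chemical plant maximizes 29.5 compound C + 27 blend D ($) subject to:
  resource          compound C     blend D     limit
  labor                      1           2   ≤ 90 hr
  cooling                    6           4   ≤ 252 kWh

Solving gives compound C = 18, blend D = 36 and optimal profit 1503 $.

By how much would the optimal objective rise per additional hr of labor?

Both labor and cooling are binding at x*.
Dual feasibility on the basic columns requires 1·y_labor + 6·y_cooling = 29.5, 2·y_labor + 4·y_cooling = 27.
Solving: y_labor = 5.5, y_cooling = 4.
Shadow price of labor = 5.5.

5.5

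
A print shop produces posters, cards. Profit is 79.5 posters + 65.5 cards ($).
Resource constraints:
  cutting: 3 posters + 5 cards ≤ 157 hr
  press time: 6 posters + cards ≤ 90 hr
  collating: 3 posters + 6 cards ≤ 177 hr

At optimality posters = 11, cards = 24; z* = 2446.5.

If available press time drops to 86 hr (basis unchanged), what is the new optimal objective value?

Binding: press time and collating. Non-binding: cutting (4 unused).
By complementary slackness, y = 0 for the non-binding constraint.
Dual feasibility on the basic columns requires 6·y_press time + 3·y_collating = 79.5, 1·y_press time + 6·y_collating = 65.5.
→ y_press time = 8.5 and y_collating = 9.5.
Δz = y_press time·Δb = 8.5 × (-4) = -34, so new z* = 2446.5 − 34 = 2412.5.

2412.5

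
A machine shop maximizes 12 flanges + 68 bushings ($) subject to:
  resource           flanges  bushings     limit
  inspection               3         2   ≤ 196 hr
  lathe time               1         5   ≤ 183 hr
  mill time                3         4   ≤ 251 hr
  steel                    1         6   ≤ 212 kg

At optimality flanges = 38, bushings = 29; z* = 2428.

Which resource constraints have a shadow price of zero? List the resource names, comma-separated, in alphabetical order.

inspection: 172/196 (slack 24)
lathe time: 183/183 (binding)
mill time: 230/251 (slack 21)
steel: 212/212 (binding)
By complementary slackness, a constraint with positive slack has shadow price 0 → inspection, mill time.

inspection, mill time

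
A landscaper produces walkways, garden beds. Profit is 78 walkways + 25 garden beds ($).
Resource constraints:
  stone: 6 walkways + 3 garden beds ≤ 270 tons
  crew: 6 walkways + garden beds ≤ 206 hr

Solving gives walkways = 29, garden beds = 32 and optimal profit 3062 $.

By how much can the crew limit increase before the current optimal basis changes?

Binding constraints: stone, crew. The basis is B = [[6,3],[6,1]] with det -12.
Per unit increase in crew, x* moves by d = (0.25, -0.5).
The basis stays optimal until garden beds reaches 0; allowable increase = 64 hr.

64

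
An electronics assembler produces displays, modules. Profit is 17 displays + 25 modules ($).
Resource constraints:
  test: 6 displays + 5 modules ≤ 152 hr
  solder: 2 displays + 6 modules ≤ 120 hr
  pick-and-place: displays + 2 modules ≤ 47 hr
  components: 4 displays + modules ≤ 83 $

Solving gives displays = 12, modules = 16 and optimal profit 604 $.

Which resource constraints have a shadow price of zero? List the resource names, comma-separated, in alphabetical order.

test: 152/152 (binding)
solder: 120/120 (binding)
pick-and-place: 44/47 (slack 3)
components: 64/83 (slack 19)
By complementary slackness, a constraint with positive slack has shadow price 0 → components, pick-and-place.

components, pick-and-place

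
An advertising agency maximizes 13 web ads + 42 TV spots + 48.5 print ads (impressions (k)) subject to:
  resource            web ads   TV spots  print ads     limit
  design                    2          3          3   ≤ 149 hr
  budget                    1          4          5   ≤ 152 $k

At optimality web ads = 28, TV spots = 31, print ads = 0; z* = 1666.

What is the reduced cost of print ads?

Both design and budget are binding at x*.
Dual feasibility on the basic columns requires 2·y_design + 1·y_budget = 13, 3·y_design + 4·y_budget = 42.
Solving: y_design = 2, y_budget = 9.
Reduced cost of print ads: c₃ − yᵀa₃ = 48.5 − (2·3 + 9·5) = 48.5 − 51 = -2.5.

-2.5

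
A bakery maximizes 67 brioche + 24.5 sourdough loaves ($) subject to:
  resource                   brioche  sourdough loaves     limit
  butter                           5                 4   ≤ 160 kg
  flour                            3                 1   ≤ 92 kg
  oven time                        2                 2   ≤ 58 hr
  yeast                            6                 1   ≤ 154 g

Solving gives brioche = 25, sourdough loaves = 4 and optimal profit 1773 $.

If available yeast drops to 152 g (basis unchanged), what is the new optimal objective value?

1756

Binding: oven time and yeast. Non-binding: butter (19 unused), flour (13 unused).
Slack constraints have shadow price 0 (complementary slackness).
Dual feasibility on the basic columns requires 2·y_oven time + 6·y_yeast = 67, 2·y_oven time + 1·y_yeast = 24.5.
Solving: y_oven time = 8, y_yeast = 8.5.
Δz = y_yeast·Δb = 8.5 × (-2) = -17, so new z* = 1773 − 17 = 1756.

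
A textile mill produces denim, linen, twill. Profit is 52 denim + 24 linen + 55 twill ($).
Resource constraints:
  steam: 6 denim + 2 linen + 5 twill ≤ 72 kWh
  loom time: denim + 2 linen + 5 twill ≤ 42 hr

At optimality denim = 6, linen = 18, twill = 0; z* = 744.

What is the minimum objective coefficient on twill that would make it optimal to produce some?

60

Both steam and loom time are binding at x*.
From A_Bᵀ y = c: 6·y_steam + 1·y_loom time = 52; 2·y_steam + 2·y_loom time = 24.
Solving: y_steam = 8, y_loom time = 4.
twill enters the basis when its profit ≥ yᵀa₃ = 8·5 + 4·5 = 60.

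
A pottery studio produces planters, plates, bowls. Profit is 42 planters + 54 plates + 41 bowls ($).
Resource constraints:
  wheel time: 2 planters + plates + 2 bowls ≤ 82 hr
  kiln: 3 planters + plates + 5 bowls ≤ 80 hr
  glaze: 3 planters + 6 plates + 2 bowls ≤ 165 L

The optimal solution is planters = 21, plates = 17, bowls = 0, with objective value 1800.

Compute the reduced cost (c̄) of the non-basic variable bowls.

-5

Check each constraint at x*: wheel time 59/82 (slack 23); kiln 80/80 (tight); glaze 165/165 (tight).
By complementary slackness, y = 0 for the non-binding constraint.
Dual feasibility on the basic columns requires 3·y_kiln + 3·y_glaze = 42, 1·y_kiln + 6·y_glaze = 54.
Solving: y_kiln = 6, y_glaze = 8.
Reduced cost of bowls: c₃ − yᵀa₃ = 41 − (6·5 + 8·2) = 41 − 46 = -5.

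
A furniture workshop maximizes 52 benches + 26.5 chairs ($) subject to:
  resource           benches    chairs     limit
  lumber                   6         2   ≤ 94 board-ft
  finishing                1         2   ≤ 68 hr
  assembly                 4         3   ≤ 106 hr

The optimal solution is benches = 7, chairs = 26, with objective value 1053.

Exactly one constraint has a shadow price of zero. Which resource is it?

lumber: 94/94 (binding)
finishing: 59/68 (slack 9)
assembly: 106/106 (binding)
By complementary slackness, a constraint with positive slack has shadow price 0 → finishing.

finishing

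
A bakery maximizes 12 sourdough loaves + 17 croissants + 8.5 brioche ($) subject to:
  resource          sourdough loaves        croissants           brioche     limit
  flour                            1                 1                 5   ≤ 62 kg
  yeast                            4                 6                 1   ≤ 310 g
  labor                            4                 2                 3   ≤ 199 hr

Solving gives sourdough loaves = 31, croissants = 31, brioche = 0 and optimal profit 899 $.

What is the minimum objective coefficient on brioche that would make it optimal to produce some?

12.5

At the optimum: flour uses 62 of 62 (binding); yeast uses 310 of 310 (binding); labor uses 186 of 199 (slack = 13).
Since labor is not tight, its dual is 0.
Dual feasibility on the basic columns requires 1·y_flour + 4·y_yeast = 12, 1·y_flour + 6·y_yeast = 17.
This yields shadow prices y_flour = 2, y_yeast = 2.5.
brioche enters the basis when its profit ≥ yᵀa₃ = 2·5 + 2.5·1 = 12.5.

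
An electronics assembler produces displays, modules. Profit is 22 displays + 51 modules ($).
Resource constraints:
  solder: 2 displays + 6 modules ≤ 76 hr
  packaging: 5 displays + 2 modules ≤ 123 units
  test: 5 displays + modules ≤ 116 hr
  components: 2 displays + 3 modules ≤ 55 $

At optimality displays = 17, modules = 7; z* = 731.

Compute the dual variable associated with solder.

Binding: solder and components. Non-binding: packaging (24 unused), test (24 unused).
Slack constraints have shadow price 0 (complementary slackness).
The binding rows give the dual system: 2·y_solder + 2·y_components = 22 and 6·y_solder + 3·y_components = 51.
Solving: y_solder = 6, y_components = 5.
Shadow price of solder = 6.

6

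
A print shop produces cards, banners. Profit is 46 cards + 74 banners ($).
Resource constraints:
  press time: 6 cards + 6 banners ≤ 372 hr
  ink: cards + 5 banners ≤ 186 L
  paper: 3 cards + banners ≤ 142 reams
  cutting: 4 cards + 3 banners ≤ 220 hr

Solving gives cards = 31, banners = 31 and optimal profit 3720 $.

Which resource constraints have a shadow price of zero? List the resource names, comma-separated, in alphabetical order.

cutting, paper

press time: 372/372 (binding)
ink: 186/186 (binding)
paper: 124/142 (slack 18)
cutting: 217/220 (slack 3)
By complementary slackness, a constraint with positive slack has shadow price 0 → cutting, paper.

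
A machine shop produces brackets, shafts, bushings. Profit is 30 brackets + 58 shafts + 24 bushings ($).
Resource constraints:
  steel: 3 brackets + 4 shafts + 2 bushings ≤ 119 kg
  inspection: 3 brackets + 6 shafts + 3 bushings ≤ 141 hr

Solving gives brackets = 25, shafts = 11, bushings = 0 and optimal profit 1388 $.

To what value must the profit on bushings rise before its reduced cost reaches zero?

29

At the optimum: steel uses 119 of 119 (binding); inspection uses 141 of 141 (binding).
From A_Bᵀ y = c: 3·y_steel + 3·y_inspection = 30; 4·y_steel + 6·y_inspection = 58.
Solving: y_steel = 1, y_inspection = 9.
bushings enters the basis when its profit ≥ yᵀa₃ = 1·2 + 9·3 = 29.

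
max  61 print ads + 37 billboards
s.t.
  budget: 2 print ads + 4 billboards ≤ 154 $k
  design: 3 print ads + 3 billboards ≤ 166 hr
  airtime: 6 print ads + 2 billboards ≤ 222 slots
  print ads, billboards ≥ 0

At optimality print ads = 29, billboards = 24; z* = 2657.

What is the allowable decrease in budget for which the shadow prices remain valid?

80

Binding constraints: budget, airtime. The basis is B = [[2,4],[6,2]] with det -20.
Per unit decrease in budget, x* moves by d = (0.1, -0.3).
The basis stays optimal until billboards reaches 0; allowable decrease = 80 $k.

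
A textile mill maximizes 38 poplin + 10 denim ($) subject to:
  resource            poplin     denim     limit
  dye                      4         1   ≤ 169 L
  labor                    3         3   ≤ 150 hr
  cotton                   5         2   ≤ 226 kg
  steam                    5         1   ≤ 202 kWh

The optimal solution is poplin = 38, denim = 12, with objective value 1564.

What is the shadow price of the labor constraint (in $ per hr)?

At the optimum: dye uses 164 of 169 (slack = 5); labor uses 150 of 150 (binding); cotton uses 214 of 226 (slack = 12); steam uses 202 of 202 (binding).
By complementary slackness, y = 0 for the non-binding constraints.
The binding rows give the dual system: 3·y_labor + 5·y_steam = 38 and 3·y_labor + 1·y_steam = 10.
This yields shadow prices y_labor = 1, y_steam = 7.
Shadow price of labor = 1.

1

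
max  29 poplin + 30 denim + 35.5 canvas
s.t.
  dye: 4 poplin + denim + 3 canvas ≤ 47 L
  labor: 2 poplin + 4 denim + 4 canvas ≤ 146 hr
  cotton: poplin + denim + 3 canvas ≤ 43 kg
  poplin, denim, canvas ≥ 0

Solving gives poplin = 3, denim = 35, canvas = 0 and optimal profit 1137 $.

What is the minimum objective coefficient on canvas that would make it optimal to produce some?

Binding: dye and labor. Non-binding: cotton (5 unused).
Since cotton is not tight, its dual is 0.
Dual feasibility on the basic columns requires 4·y_dye + 2·y_labor = 29, 1·y_dye + 4·y_labor = 30.
→ y_dye = 4 and y_labor = 6.5.
canvas enters the basis when its profit ≥ yᵀa₃ = 4·3 + 6.5·4 = 38.

38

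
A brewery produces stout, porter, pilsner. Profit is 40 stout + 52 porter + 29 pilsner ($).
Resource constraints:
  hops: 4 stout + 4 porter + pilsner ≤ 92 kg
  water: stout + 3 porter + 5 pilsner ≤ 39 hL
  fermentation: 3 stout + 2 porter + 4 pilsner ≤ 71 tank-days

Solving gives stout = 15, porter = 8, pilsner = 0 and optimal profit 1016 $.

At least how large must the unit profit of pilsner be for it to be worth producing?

38.5

Binding: hops and water. Non-binding: fermentation (10 unused).
By complementary slackness, y = 0 for the non-binding constraint.
The binding rows give the dual system: 4·y_hops + 1·y_water = 40 and 4·y_hops + 3·y_water = 52.
This yields shadow prices y_hops = 8.5, y_water = 6.
pilsner enters the basis when its profit ≥ yᵀa₃ = 8.5·1 + 6·5 = 38.5.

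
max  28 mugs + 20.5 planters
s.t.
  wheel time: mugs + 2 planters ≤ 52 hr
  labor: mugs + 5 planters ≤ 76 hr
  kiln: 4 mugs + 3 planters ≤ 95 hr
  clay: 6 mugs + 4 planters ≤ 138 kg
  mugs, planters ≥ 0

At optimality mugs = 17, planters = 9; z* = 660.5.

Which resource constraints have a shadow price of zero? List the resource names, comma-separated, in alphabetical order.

wheel time: 35/52 (slack 17)
labor: 62/76 (slack 14)
kiln: 95/95 (binding)
clay: 138/138 (binding)
By complementary slackness, a constraint with positive slack has shadow price 0 → labor, wheel time.

labor, wheel time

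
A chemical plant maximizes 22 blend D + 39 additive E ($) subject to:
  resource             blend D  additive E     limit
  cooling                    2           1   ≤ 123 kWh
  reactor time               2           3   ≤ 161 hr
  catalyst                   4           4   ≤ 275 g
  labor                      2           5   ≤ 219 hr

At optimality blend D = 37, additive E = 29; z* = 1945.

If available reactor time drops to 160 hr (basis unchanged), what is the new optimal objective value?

1937

Binding: reactor time and labor. Non-binding: cooling (20 unused), catalyst (11 unused).
By complementary slackness, y = 0 for the non-binding constraints.
From A_Bᵀ y = c: 2·y_reactor time + 2·y_labor = 22; 3·y_reactor time + 5·y_labor = 39.
→ y_reactor time = 8 and y_labor = 3.
Δz = y_reactor time·Δb = 8 × (-1) = -8, so new z* = 1945 − 8 = 1937.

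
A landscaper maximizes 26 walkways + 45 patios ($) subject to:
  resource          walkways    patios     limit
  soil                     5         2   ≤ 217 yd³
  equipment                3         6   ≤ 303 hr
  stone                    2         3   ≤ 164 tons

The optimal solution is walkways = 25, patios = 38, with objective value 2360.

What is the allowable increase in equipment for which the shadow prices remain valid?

Binding constraints: equipment, stone. The basis is B = [[3,6],[2,3]] with det -3.
Per unit increase in equipment, x* moves by d = (-1, 0.6667).
The basis stays optimal until walkways reaches 0; allowable increase = 25 hr.

25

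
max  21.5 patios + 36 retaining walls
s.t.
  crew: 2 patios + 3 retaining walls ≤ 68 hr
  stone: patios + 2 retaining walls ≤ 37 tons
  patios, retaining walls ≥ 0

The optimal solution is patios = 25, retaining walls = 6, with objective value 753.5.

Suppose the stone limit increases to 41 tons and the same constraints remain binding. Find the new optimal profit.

783.5

Both crew and stone are binding at x*.
Dual feasibility on the basic columns requires 2·y_crew + 1·y_stone = 21.5, 3·y_crew + 2·y_stone = 36.
→ y_crew = 7 and y_stone = 7.5.
Δz = y_stone·Δb = 7.5 × (4) = 30, so new z* = 753.5 + 30 = 783.5.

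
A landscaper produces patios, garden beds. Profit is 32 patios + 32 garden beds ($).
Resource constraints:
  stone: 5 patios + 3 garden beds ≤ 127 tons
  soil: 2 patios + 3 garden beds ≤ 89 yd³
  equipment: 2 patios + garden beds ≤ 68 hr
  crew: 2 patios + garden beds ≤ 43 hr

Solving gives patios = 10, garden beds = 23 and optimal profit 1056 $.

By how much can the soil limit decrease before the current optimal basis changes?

46

Binding constraints: soil, crew. The basis is B = [[2,3],[2,1]] with det -4.
Per unit decrease in soil, x* moves by d = (0.25, -0.5).
The basis stays optimal until garden beds reaches 0; allowable decrease = 46 yd³.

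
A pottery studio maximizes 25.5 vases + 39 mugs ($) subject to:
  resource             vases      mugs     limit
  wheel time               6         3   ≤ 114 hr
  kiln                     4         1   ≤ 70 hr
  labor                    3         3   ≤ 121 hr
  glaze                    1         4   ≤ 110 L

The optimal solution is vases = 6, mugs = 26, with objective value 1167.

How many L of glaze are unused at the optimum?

0

glaze used = 1·6 + 4·26 = 110; slack = 110 − 110 = 0.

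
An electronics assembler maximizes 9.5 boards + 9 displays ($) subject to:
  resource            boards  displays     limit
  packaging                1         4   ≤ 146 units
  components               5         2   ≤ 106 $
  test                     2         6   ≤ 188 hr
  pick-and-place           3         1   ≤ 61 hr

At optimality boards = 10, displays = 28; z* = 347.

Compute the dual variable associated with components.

1.5

At the optimum: packaging uses 122 of 146 (slack = 24); components uses 106 of 106 (binding); test uses 188 of 188 (binding); pick-and-place uses 58 of 61 (slack = 3).
Slack constraints have shadow price 0 (complementary slackness).
From A_Bᵀ y = c: 5·y_components + 2·y_test = 9.5; 2·y_components + 6·y_test = 9.
Solving: y_components = 1.5, y_test = 1.
Shadow price of components = 1.5.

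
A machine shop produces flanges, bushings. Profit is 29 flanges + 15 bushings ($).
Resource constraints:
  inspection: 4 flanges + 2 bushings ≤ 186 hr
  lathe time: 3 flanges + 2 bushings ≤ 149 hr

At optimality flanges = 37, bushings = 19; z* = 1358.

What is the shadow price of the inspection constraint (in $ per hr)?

At the optimum: inspection uses 186 of 186 (binding); lathe time uses 149 of 149 (binding).
From A_Bᵀ y = c: 4·y_inspection + 3·y_lathe time = 29; 2·y_inspection + 2·y_lathe time = 15.
Solving: y_inspection = 6.5, y_lathe time = 1.
Shadow price of inspection = 6.5.

6.5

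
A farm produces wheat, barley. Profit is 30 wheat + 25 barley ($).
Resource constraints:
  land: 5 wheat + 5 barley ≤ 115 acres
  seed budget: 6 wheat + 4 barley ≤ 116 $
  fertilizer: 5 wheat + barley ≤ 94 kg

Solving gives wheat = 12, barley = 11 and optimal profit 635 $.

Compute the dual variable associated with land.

Check each constraint at x*: land 115/115 (tight); seed budget 116/116 (tight); fertilizer 71/94 (slack 23).
By complementary slackness, y = 0 for the non-binding constraint.
Dual feasibility on the basic columns requires 5·y_land + 6·y_seed budget = 30, 5·y_land + 4·y_seed budget = 25.
Solving: y_land = 3, y_seed budget = 2.5.
Shadow price of land = 3.

3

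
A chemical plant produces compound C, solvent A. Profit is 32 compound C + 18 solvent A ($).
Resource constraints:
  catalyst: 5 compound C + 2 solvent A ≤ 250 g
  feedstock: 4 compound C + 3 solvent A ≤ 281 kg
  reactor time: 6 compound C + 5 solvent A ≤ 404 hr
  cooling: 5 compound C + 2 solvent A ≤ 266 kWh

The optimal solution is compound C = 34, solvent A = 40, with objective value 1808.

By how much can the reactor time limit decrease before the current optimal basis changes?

Binding constraints: catalyst, reactor time. The basis is B = [[5,2],[6,5]] with det 13.
Per unit decrease in reactor time, x* moves by d = (0.1538, -0.3846).
The basis stays optimal until solvent A reaches 0; allowable decrease = 104 hr.

104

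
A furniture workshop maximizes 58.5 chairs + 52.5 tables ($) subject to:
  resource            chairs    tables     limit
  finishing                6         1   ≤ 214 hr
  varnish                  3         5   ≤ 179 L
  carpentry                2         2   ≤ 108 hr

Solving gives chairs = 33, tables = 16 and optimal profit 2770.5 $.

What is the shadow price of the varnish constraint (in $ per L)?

Binding: finishing and varnish. Non-binding: carpentry (10 unused).
Since carpentry is not tight, its dual is 0.
Dual feasibility on the basic columns requires 6·y_finishing + 3·y_varnish = 58.5, 1·y_finishing + 5·y_varnish = 52.5.
→ y_finishing = 5 and y_varnish = 9.5.
Shadow price of varnish = 9.5.

9.5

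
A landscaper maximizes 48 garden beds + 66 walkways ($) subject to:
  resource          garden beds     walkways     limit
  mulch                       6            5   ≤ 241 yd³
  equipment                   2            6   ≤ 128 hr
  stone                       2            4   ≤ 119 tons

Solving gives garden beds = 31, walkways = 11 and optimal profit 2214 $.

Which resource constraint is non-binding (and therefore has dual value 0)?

mulch: 241/241 (binding)
equipment: 128/128 (binding)
stone: 106/119 (slack 13)
By complementary slackness, a constraint with positive slack has shadow price 0 → stone.

stone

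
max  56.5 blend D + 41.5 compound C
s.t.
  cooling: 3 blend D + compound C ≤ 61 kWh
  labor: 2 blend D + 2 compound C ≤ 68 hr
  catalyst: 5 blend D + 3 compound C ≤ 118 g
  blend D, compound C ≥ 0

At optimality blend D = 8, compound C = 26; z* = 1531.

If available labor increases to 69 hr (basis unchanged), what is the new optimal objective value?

1540.5

Binding: labor and catalyst. Non-binding: cooling (11 unused).
By complementary slackness, y = 0 for the non-binding constraint.
Dual feasibility on the basic columns requires 2·y_labor + 5·y_catalyst = 56.5, 2·y_labor + 3·y_catalyst = 41.5.
Solving: y_labor = 9.5, y_catalyst = 7.5.
Δz = y_labor·Δb = 9.5 × (1) = 9.5, so new z* = 1531 + 9.5 = 1540.5.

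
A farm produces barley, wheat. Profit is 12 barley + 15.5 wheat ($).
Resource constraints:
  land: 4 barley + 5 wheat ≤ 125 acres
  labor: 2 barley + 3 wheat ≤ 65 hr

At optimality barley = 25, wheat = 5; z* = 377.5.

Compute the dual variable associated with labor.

1

Check each constraint at x*: land 125/125 (tight); labor 65/65 (tight).
Dual feasibility on the basic columns requires 4·y_land + 2·y_labor = 12, 5·y_land + 3·y_labor = 15.5.
Solving: y_land = 2.5, y_labor = 1.
Shadow price of labor = 1.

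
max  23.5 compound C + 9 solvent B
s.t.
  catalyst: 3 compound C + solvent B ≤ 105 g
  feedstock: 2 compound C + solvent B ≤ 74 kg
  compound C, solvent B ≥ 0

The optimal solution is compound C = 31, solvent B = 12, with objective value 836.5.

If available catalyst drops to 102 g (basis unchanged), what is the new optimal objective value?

820

Both catalyst and feedstock are binding at x*.
The binding rows give the dual system: 3·y_catalyst + 2·y_feedstock = 23.5 and 1·y_catalyst + 1·y_feedstock = 9.
Solving: y_catalyst = 5.5, y_feedstock = 3.5.
Δz = y_catalyst·Δb = 5.5 × (-3) = -16.5, so new z* = 836.5 − 16.5 = 820.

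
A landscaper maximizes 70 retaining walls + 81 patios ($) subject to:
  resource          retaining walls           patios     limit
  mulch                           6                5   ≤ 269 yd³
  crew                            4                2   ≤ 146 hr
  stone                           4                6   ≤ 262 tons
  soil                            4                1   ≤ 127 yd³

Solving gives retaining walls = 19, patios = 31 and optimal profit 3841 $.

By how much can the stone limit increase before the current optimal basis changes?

Binding constraints: mulch, stone. The basis is B = [[6,5],[4,6]] with det 16.
Per unit increase in stone, x* moves by d = (-0.3125, 0.375).
The basis stays optimal until retaining walls reaches 0; allowable increase = 60.8 tons.

60.8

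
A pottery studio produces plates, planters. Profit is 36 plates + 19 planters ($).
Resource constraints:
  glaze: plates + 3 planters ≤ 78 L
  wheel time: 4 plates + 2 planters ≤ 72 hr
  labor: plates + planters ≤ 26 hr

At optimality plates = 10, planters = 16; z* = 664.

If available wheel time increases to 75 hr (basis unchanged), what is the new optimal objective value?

689.5

Binding: wheel time and labor. Non-binding: glaze (20 unused).
Slack constraints have shadow price 0 (complementary slackness).
Dual feasibility on the basic columns requires 4·y_wheel time + 1·y_labor = 36, 2·y_wheel time + 1·y_labor = 19.
This yields shadow prices y_wheel time = 8.5, y_labor = 2.
Δz = y_wheel time·Δb = 8.5 × (3) = 25.5, so new z* = 664 + 25.5 = 689.5.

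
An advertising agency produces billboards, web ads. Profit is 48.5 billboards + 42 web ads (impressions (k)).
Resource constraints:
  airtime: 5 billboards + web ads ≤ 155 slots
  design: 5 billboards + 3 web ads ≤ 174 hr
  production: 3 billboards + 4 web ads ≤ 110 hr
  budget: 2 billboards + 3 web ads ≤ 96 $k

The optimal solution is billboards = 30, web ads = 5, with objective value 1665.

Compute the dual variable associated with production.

Check each constraint at x*: airtime 155/155 (tight); design 165/174 (slack 9); production 110/110 (tight); budget 75/96 (slack 21).
By complementary slackness, y = 0 for the non-binding constraints.
Dual feasibility on the basic columns requires 5·y_airtime + 3·y_production = 48.5, 1·y_airtime + 4·y_production = 42.
Solving: y_airtime = 4, y_production = 9.5.
Shadow price of production = 9.5.

9.5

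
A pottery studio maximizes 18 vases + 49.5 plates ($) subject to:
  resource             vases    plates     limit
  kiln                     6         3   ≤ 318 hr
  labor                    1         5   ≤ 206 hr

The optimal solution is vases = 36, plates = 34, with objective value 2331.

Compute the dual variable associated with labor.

Check each constraint at x*: kiln 318/318 (tight); labor 206/206 (tight).
From A_Bᵀ y = c: 6·y_kiln + 1·y_labor = 18; 3·y_kiln + 5·y_labor = 49.5.
→ y_kiln = 1.5 and y_labor = 9.
Shadow price of labor = 9.

9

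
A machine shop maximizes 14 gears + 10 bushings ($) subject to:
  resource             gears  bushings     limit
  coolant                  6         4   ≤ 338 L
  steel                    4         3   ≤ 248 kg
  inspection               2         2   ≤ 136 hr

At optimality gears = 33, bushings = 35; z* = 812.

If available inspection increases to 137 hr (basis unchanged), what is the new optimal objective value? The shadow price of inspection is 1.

813

Δb = 1, so new z* = 812 + (1)·(1) = 812 + 1 = 813.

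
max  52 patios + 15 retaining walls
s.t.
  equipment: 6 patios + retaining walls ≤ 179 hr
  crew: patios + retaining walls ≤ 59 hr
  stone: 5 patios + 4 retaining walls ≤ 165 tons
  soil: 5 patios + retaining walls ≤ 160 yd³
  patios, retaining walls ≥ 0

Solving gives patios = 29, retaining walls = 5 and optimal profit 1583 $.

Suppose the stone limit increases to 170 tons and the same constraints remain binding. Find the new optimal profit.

Check each constraint at x*: equipment 179/179 (tight); crew 34/59 (slack 25); stone 165/165 (tight); soil 150/160 (slack 10).
Slack constraints have shadow price 0 (complementary slackness).
From A_Bᵀ y = c: 6·y_equipment + 5·y_stone = 52; 1·y_equipment + 4·y_stone = 15.
→ y_equipment = 7 and y_stone = 2.
Δz = y_stone·Δb = 2 × (5) = 10, so new z* = 1583 + 10 = 1593.

1593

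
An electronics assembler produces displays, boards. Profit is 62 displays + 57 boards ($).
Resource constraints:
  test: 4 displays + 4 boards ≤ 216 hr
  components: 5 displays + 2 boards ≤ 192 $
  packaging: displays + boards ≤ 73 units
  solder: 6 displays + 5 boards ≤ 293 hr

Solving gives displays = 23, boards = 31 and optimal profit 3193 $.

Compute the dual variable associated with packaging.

Binding: test and solder. Non-binding: components (15 unused), packaging (19 unused).
Slack constraints have shadow price 0 (complementary slackness).
The binding rows give the dual system: 4·y_test + 6·y_solder = 62 and 4·y_test + 5·y_solder = 57.
This yields shadow prices y_test = 8, y_solder = 5.
Shadow price of packaging = 0.

0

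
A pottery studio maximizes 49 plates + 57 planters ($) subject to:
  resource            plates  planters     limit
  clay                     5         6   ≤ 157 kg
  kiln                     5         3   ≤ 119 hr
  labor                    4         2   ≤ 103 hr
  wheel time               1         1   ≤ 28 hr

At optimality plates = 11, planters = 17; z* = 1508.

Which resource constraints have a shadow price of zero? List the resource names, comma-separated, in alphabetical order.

clay: 157/157 (binding)
kiln: 106/119 (slack 13)
labor: 78/103 (slack 25)
wheel time: 28/28 (binding)
By complementary slackness, a constraint with positive slack has shadow price 0 → kiln, labor.

kiln, labor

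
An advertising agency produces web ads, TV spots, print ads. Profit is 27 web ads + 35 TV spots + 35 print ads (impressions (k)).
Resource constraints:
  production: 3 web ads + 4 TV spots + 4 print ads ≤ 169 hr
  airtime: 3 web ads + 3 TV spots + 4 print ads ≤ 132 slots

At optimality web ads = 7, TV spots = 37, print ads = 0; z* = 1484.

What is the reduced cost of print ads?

-1

Both production and airtime are binding at x*.
The binding rows give the dual system: 3·y_production + 3·y_airtime = 27 and 4·y_production + 3·y_airtime = 35.
→ y_production = 8 and y_airtime = 1.
Reduced cost of print ads: c₃ − yᵀa₃ = 35 − (8·4 + 1·4) = 35 − 36 = -1.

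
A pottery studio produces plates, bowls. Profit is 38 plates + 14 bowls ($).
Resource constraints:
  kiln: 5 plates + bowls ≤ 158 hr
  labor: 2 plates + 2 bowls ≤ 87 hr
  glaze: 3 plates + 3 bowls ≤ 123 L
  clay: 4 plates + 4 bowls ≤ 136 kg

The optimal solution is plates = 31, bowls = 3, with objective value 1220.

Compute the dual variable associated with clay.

2

At the optimum: kiln uses 158 of 158 (binding); labor uses 68 of 87 (slack = 19); glaze uses 102 of 123 (slack = 21); clay uses 136 of 136 (binding).
By complementary slackness, y = 0 for the non-binding constraints.
The binding rows give the dual system: 5·y_kiln + 4·y_clay = 38 and 1·y_kiln + 4·y_clay = 14.
→ y_kiln = 6 and y_clay = 2.
Shadow price of clay = 2.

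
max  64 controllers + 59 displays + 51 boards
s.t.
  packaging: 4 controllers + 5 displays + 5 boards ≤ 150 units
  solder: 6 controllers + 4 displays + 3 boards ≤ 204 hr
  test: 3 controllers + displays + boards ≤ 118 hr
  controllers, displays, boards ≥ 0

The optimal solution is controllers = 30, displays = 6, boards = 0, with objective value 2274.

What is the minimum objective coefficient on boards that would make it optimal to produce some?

53

At the optimum: packaging uses 150 of 150 (binding); solder uses 204 of 204 (binding); test uses 96 of 118 (slack = 22).
By complementary slackness, y = 0 for the non-binding constraint.
Dual feasibility on the basic columns requires 4·y_packaging + 6·y_solder = 64, 5·y_packaging + 4·y_solder = 59.
Solving: y_packaging = 7, y_solder = 6.
boards enters the basis when its profit ≥ yᵀa₃ = 7·5 + 6·3 = 53.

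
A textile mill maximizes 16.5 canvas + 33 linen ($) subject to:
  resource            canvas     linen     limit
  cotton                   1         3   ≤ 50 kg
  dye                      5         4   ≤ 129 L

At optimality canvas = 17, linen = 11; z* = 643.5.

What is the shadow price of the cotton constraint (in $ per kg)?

Check each constraint at x*: cotton 50/50 (tight); dye 129/129 (tight).
The binding rows give the dual system: 1·y_cotton + 5·y_dye = 16.5 and 3·y_cotton + 4·y_dye = 33.
→ y_cotton = 9 and y_dye = 1.5.
Shadow price of cotton = 9.

9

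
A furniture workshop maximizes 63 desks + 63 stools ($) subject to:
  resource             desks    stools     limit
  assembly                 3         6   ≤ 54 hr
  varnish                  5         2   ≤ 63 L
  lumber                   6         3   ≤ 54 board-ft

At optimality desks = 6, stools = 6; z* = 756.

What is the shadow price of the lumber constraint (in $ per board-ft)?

7

Check each constraint at x*: assembly 54/54 (tight); varnish 42/63 (slack 21); lumber 54/54 (tight).
By complementary slackness, y = 0 for the non-binding constraint.
Dual feasibility on the basic columns requires 3·y_assembly + 6·y_lumber = 63, 6·y_assembly + 3·y_lumber = 63.
This yields shadow prices y_assembly = 7, y_lumber = 7.
Shadow price of lumber = 7.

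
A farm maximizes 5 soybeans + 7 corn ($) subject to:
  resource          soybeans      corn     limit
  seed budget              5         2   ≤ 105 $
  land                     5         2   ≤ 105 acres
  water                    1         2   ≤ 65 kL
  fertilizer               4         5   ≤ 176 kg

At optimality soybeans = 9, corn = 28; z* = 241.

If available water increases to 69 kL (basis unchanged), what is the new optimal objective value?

Binding: water and fertilizer. Non-binding: seed budget (4 unused), land (4 unused).
Since seed budget, land are not tight, their duals are 0.
The binding rows give the dual system: 1·y_water + 4·y_fertilizer = 5 and 2·y_water + 5·y_fertilizer = 7.
This yields shadow prices y_water = 1, y_fertilizer = 1.
Δz = y_water·Δb = 1 × (4) = 4, so new z* = 241 + 4 = 245.

245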